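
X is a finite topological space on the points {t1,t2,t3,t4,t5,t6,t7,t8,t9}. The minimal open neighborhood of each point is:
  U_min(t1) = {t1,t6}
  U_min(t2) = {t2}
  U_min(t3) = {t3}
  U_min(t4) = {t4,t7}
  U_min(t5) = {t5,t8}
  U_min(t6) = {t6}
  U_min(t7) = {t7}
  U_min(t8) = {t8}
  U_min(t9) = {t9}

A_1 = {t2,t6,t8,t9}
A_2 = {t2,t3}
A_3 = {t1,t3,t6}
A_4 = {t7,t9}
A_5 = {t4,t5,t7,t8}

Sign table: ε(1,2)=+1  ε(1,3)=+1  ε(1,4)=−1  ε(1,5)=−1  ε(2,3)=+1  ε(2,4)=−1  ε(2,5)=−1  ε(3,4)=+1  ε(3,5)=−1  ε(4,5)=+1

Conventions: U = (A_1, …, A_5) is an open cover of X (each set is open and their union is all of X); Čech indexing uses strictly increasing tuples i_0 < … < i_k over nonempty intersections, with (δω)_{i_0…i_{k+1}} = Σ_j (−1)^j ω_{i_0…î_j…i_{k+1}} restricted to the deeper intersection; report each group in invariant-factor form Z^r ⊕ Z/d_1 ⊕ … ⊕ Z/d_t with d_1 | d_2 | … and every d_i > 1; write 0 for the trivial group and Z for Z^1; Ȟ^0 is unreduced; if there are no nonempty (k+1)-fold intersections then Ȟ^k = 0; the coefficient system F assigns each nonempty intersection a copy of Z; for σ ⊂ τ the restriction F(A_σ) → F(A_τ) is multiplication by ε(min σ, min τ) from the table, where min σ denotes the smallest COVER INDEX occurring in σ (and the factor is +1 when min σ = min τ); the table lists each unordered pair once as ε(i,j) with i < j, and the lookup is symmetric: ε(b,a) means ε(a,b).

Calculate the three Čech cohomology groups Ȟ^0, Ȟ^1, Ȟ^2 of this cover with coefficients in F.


Ȟ^0 = Z,  Ȟ^1 = Z^2,  Ȟ^2 = 0

nerve simplices:
  A12={t2} A13={t6} A14={t9} A15={t8} A23={t3} A45={t7}
C dims 5,6; δ0: rk 4, SNF 1^4
degree 0: 5−4−0 = 1 → Ȟ^0 ≅ Z
degree 1: 6−0−4 = 2 → Ȟ^1 ≅ Z^2
degree 2: 0−0−0 = 0 → Ȟ^2 ≅ 0


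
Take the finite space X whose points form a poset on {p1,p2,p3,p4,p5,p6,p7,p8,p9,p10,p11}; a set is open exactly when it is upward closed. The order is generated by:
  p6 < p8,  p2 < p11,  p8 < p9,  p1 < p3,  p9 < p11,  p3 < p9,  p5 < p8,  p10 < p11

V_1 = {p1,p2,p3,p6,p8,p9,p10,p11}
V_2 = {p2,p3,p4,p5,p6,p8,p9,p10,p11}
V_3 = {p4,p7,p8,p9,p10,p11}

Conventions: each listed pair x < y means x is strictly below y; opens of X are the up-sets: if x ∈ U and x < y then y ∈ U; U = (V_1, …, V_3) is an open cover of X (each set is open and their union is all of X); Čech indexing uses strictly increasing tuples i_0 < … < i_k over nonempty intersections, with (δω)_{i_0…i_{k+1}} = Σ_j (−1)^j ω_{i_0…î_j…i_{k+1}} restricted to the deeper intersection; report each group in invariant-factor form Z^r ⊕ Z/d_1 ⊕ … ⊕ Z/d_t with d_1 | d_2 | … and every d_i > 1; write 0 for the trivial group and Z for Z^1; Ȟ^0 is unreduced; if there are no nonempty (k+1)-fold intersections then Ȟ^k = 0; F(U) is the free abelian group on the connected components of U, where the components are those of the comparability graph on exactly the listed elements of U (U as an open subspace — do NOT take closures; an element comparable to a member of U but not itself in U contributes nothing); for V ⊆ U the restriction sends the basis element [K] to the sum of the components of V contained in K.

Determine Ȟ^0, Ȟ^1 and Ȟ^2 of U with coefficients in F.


nonempty overlaps:
  V12={p2,p3,p6,p8,p9,p10,p11} V13={p8,p9,p10,p11} V23={p4,p8,p9,p10,p11}
  V123={p8,p9,p10,p11}
components per intersection:
  V1: {p1,p2,p3,p6,p8,p9,p10,p11}
  V2: {p2,p3,p5,p6,p8,p9,p10,p11} {p4}
  V3: {p4} {p7} {p8,p9,p10,p11}
  V12: {p2,p3,p6,p8,p9,p10,p11}
  V13: {p8,p9,p10,p11}
  V23: {p4} {p8,p9,p10,p11}
  V123: {p8,p9,p10,p11}
C dims 6,4,1; δ0: rk 3, SNF 1^3; δ1: rk 1, SNF 1^1
degree 0: 6−3−0 = 3 → Ȟ^0 ≅ Z^3
degree 1: 4−1−3 = 0 → Ȟ^1 ≅ 0
degree 2: 1−0−1 = 0 → Ȟ^2 ≅ 0

Ȟ^0 ≅ Z^3, Ȟ^1 ≅ 0, Ȟ^2 ≅ 0


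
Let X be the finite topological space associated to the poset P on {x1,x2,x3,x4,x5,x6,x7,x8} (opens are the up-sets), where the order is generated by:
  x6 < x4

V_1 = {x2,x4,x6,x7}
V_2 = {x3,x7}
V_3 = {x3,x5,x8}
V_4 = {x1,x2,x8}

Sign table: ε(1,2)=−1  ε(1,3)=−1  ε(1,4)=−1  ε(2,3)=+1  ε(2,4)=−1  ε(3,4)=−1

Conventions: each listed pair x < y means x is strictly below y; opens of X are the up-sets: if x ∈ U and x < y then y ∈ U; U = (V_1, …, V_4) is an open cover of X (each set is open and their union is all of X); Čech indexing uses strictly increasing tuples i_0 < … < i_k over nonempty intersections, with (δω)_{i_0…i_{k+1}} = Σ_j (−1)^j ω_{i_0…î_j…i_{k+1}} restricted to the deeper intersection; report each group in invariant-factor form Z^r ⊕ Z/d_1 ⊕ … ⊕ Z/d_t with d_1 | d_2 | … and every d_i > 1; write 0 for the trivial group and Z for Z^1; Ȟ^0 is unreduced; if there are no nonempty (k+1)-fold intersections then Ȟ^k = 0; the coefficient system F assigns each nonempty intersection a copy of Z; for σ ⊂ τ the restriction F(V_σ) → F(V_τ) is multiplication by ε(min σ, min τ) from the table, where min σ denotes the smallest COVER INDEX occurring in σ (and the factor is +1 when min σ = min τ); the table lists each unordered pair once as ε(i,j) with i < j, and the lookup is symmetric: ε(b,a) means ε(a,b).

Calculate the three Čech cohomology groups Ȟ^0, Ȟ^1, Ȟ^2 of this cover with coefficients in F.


nonempty intersections:
  V12={x7} V14={x2} V23={x3} V34={x8}
C dims 4,4; δ0: rk 4, SNF 1^3·2
Ȟ^0: (4−4)−0=0 ⇒ 0
Ȟ^1: (4−0)−4=0 plus torsion [2] ⇒ Z/2
Ȟ^2: (0−0)−0=0 ⇒ 0

Ȟ^0(U;F) ≅ 0,  Ȟ^1(U;F) ≅ Z/2,  Ȟ^2(U;F) ≅ 0


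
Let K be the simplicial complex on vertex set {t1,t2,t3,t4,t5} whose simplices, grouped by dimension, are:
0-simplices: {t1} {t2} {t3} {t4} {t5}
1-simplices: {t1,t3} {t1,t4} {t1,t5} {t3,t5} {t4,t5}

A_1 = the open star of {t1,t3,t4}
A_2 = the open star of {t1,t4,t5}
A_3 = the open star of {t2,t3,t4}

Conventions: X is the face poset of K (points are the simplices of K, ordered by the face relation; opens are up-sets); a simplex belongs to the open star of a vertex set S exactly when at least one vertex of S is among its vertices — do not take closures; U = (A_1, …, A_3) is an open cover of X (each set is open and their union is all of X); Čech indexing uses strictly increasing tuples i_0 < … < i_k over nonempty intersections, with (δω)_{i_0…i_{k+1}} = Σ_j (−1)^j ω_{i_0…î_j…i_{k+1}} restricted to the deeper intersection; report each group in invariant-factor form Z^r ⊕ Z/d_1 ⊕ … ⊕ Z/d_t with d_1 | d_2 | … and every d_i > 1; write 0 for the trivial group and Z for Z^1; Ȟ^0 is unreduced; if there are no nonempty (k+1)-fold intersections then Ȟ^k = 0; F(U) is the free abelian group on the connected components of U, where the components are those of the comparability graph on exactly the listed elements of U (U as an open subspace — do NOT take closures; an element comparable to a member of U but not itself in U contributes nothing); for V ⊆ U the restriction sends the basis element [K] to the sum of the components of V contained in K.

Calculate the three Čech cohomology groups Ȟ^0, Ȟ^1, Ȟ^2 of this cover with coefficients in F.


Ȟ^0 = Z^2; Ȟ^1 = Z; Ȟ^2 = 0

nonempty intersections:
  A1={{t1},{t3},{t4},{t1,t3},{t1,t4},{t1,t5},{t3,t5},{t4,t5}} A2={{t1},{t4},{t5},{t1,t3},{t1,t4},{t1,t5},{t3,t5},{t4,t5}} A3={{t2},{t3},{t4},{t1,t3},{t1,t4},{t3,t5},{t4,t5}}
  A12={{t1},{t4},{t1,t3},{t1,t4},{t1,t5},{t3,t5},{t4,t5}} A13={{t3},{t4},{t1,t3},{t1,t4},{t3,t5},{t4,t5}} A23={{t4},{t1,t3},{t1,t4},{t3,t5},{t4,t5}}
  A123={{t4},{t1,t3},{t1,t4},{t3,t5},{t4,t5}}
components per intersection:
  A1: {{t1},{t3},{t4},{t1,t3},{t1,t4},{t1,t5},{t3,t5},{t4,t5}}
  A2: {{t1},{t4},{t5},{t1,t3},{t1,t4},{t1,t5},{t3,t5},{t4,t5}}
  A3: {{t2}} {{t3},{t1,t3},{t3,t5}} {{t4},{t1,t4},{t4,t5}}
  A12: {{t1},{t4},{t1,t3},{t1,t4},{t1,t5},{t4,t5}} {{t3,t5}}
  A13: {{t3},{t1,t3},{t3,t5}} {{t4},{t1,t4},{t4,t5}}
  A23: {{t4},{t1,t4},{t4,t5}} {{t1,t3}} {{t3,t5}}
  A123: {{t4},{t1,t4},{t4,t5}} {{t1,t3}} {{t3,t5}}
C dims 5,7,3; δ0: rk 3, SNF 1^3; δ1: rk 3, SNF 1^3
Ȟ^0: (5−3)−0=2 ⇒ Z^2
Ȟ^1: (7−3)−3=1 ⇒ Z
Ȟ^2: (3−0)−3=0 ⇒ 0


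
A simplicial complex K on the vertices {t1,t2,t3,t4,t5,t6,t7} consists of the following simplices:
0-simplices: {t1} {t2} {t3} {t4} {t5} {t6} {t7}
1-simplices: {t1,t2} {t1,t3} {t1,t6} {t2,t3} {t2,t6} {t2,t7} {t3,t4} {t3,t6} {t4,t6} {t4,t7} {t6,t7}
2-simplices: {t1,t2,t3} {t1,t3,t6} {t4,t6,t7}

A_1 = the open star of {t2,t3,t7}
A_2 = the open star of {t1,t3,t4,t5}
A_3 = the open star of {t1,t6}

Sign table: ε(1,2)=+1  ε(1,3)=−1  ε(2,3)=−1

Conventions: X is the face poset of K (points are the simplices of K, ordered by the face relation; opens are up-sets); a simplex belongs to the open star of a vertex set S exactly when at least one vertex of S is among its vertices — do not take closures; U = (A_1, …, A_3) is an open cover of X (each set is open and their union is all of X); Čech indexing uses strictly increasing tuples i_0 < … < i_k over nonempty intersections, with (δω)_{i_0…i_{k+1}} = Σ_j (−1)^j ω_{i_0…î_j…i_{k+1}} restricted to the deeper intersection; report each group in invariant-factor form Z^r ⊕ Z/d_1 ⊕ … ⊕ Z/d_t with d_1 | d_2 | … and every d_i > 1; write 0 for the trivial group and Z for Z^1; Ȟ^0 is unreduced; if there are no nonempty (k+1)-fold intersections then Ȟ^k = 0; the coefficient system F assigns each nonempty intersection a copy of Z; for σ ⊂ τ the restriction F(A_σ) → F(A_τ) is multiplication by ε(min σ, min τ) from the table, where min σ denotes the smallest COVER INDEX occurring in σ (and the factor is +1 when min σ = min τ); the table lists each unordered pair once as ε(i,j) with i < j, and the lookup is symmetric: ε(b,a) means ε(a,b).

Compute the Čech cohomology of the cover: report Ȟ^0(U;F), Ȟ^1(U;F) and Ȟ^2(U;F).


Ȟ^0(U;F) ≅ Z,  Ȟ^1(U;F) ≅ 0,  Ȟ^2(U;F) ≅ 0

nerve simplices:
  A1={{t2},{t3},{t7},{t1,t2},{t1,t3},{t2,t3},{t2,t6},{t2,t7},{t3,t4},{t3,t6},{t4,t7},{t6,t7},{t1,t2,t3},{t1,t3,t6},{t4,t6,t7}} A2={{t1},{t3},{t4},{t5},{t1,t2},{t1,t3},{t1,t6},{t2,t3},{t3,t4},{t3,t6},{t4,t6},{t4,t7},{t1,t2,t3},{t1,t3,t6},{t4,t6,t7}} A3={{t1},{t6},{t1,t2},{t1,t3},{t1,t6},{t2,t6},{t3,t6},{t4,t6},{t6,t7},{t1,t2,t3},{t1,t3,t6},{t4,t6,t7}}
  A12={{t3},{t1,t2},{t1,t3},{t2,t3},{t3,t4},{t3,t6},{t4,t7},{t1,t2,t3},{t1,t3,t6},{t4,t6,t7}} A13={{t1,t2},{t1,t3},{t2,t6},{t3,t6},{t6,t7},{t1,t2,t3},{t1,t3,t6},{t4,t6,t7}} A23={{t1},{t1,t2},{t1,t3},{t1,t6},{t3,t6},{t4,t6},{t1,t2,t3},{t1,t3,t6},{t4,t6,t7}}
  A123={{t1,t2},{t1,t3},{t3,t6},{t1,t2,t3},{t1,t3,t6},{t4,t6,t7}}
C dims 3,3,1; δ0: rk 2, SNF 1^2; δ1: rk 1, SNF 1^1
degree 0: 3−2−0 = 1 → Ȟ^0 ≅ Z
degree 1: 3−1−2 = 0 → Ȟ^1 ≅ 0
degree 2: 1−0−1 = 0 → Ȟ^2 ≅ 0


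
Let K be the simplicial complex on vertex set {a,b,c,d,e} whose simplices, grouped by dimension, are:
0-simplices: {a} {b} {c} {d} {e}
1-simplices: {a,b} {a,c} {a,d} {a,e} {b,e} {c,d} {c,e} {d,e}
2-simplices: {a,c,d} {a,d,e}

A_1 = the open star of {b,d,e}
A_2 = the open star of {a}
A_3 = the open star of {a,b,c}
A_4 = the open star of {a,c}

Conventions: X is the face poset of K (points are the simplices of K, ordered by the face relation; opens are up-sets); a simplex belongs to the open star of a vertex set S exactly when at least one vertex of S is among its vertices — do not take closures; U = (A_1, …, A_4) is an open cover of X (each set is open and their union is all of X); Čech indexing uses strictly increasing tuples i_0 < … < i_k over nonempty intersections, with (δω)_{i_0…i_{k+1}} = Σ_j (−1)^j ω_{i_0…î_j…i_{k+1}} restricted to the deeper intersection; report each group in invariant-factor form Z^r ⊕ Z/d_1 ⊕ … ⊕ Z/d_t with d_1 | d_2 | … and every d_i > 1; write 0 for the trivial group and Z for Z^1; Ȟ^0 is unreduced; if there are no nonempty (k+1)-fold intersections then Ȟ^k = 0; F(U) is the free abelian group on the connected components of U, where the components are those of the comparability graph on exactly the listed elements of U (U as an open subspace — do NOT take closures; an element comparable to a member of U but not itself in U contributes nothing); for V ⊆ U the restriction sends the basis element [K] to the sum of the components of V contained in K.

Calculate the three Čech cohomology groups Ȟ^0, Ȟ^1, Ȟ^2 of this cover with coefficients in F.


Ȟ^0 = Z, Ȟ^1 = Z^2, Ȟ^2 = 0

nonempty intersections:
  A1={{b},{d},{e},{a,b},{a,d},{a,e},{b,e},{c,d},{c,e},{d,e},{a,c,d},{a,d,e}} A2={{a},{a,b},{a,c},{a,d},{a,e},{a,c,d},{a,d,e}} A3={{a},{b},{c},{a,b},{a,c},{a,d},{a,e},{b,e},{c,d},{c,e},{a,c,d},{a,d,e}} A4={{a},{c},{a,b},{a,c},{a,d},{a,e},{c,d},{c,e},{a,c,d},{a,d,e}}
  A12={{a,b},{a,d},{a,e},{a,c,d},{a,d,e}} A13={{b},{a,b},{a,d},{a,e},{b,e},{c,d},{c,e},{a,c,d},{a,d,e}} A14={{a,b},{a,d},{a,e},{c,d},{c,e},{a,c,d},{a,d,e}} A23={{a},{a,b},{a,c},{a,d},{a,e},{a,c,d},{a,d,e}} A24={{a},{a,b},{a,c},{a,d},{a,e},{a,c,d},{a,d,e}} A34={{a},{c},{a,b},{a,c},{a,d},{a,e},{c,d},{c,e},{a,c,d},{a,d,e}}
  A123={{a,b},{a,d},{a,e},{a,c,d},{a,d,e}} A124={{a,b},{a,d},{a,e},{a,c,d},{a,d,e}} A134={{a,b},{a,d},{a,e},{c,d},{c,e},{a,c,d},{a,d,e}} A234={{a},{a,b},{a,c},{a,d},{a,e},{a,c,d},{a,d,e}}
  A1234={{a,b},{a,d},{a,e},{a,c,d},{a,d,e}}
components per intersection:
  A1: {{b},{d},{e},{a,b},{a,d},{a,e},{b,e},{c,d},{c,e},{d,e},{a,c,d},{a,d,e}}
  A2: {{a},{a,b},{a,c},{a,d},{a,e},{a,c,d},{a,d,e}}
  A3: {{a},{b},{c},{a,b},{a,c},{a,d},{a,e},{b,e},{c,d},{c,e},{a,c,d},{a,d,e}}
  A4: {{a},{c},{a,b},{a,c},{a,d},{a,e},{c,d},{c,e},{a,c,d},{a,d,e}}
  A12: {{a,b}} {{a,d},{a,e},{a,c,d},{a,d,e}}
  A13: {{b},{a,b},{b,e}} {{a,d},{a,e},{c,d},{a,c,d},{a,d,e}} {{c,e}}
  A14: {{a,b}} {{a,d},{a,e},{c,d},{a,c,d},{a,d,e}} {{c,e}}
  A23: {{a},{a,b},{a,c},{a,d},{a,e},{a,c,d},{a,d,e}}
  A24: {{a},{a,b},{a,c},{a,d},{a,e},{a,c,d},{a,d,e}}
  A34: {{a},{c},{a,b},{a,c},{a,d},{a,e},{c,d},{c,e},{a,c,d},{a,d,e}}
  A123: {{a,b}} {{a,d},{a,e},{a,c,d},{a,d,e}}
  A124: {{a,b}} {{a,d},{a,e},{a,c,d},{a,d,e}}
  A134: {{a,b}} {{a,d},{a,e},{c,d},{a,c,d},{a,d,e}} {{c,e}}
  A234: {{a},{a,b},{a,c},{a,d},{a,e},{a,c,d},{a,d,e}}
  A1234: {{a,b}} {{a,d},{a,e},{a,c,d},{a,d,e}}
C dims 4,11,8,2; δ0: rk 3, SNF 1^3; δ1: rk 6, SNF 1^6; δ2: rk 2, SNF 1^2
Ȟ^0: (4−3)−0=1 ⇒ Z
Ȟ^1: (11−6)−3=2 ⇒ Z^2
Ȟ^2: (8−2)−6=0 ⇒ 0


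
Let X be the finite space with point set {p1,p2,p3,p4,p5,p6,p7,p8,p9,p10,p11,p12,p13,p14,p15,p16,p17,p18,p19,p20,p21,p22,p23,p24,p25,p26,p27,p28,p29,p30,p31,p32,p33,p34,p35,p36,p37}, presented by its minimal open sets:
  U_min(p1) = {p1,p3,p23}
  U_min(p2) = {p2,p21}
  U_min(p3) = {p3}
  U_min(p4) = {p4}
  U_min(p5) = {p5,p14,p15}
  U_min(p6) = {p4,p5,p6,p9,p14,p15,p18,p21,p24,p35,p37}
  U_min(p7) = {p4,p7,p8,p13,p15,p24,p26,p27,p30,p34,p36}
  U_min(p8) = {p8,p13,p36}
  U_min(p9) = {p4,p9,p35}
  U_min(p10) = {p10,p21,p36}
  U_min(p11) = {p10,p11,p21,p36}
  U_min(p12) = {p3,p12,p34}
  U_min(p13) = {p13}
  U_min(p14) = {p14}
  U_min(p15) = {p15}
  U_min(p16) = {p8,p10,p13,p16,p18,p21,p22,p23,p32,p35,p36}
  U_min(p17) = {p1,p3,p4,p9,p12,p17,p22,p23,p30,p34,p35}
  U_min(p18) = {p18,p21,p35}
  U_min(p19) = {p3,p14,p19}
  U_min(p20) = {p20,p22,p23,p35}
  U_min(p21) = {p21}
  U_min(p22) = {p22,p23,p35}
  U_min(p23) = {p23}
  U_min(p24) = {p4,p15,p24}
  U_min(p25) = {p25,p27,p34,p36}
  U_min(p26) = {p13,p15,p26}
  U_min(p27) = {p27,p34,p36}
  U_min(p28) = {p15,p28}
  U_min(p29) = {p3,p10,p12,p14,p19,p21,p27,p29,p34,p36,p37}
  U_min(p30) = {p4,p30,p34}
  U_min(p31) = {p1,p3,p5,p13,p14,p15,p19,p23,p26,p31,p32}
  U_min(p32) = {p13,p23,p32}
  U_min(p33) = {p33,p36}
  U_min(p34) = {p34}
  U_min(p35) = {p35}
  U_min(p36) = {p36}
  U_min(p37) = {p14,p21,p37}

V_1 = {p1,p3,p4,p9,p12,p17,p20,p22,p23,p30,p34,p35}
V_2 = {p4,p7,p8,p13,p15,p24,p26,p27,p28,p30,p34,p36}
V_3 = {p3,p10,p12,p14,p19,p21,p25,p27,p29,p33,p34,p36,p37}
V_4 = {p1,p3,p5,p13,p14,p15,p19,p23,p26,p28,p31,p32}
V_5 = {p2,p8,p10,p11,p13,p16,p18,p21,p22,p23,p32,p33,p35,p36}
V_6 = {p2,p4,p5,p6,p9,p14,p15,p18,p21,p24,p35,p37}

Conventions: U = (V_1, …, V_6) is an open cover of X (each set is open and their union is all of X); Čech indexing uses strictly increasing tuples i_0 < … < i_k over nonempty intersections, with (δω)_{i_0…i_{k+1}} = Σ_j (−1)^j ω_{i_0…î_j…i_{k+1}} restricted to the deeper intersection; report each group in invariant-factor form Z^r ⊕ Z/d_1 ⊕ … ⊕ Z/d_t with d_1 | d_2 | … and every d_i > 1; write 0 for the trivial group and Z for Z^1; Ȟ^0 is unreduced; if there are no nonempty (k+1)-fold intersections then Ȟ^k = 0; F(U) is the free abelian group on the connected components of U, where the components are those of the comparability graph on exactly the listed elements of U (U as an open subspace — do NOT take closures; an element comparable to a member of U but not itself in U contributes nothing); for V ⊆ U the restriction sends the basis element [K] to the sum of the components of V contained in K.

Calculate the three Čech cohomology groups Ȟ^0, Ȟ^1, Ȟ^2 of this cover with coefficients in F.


intersection data:
  V12={p4,p30,p34} V13={p3,p12,p34} V14={p1,p3,p23} V15={p22,p23,p35} V16={p4,p9,p35} V23={p27,p34,p36} V24={p13,p15,p26,p28} V25={p8,p13,p36} V26={p4,p15,p24} V34={p3,p14,p19} V35={p10,p21,p33,p36} V36={p14,p21,p37} V45={p13,p23,p32} V46={p5,p14,p15} V56={p2,p18,p21,p35}
  V123={p34} V126={p4} V134={p3} V145={p23} V156={p35} V235={p36} V245={p13} V246={p15} V346={p14} V356={p21}
components per intersection:
  V1: {p1,p3,p4,p9,p12,p17,p20,p22,p23,p30,p34,p35}
  V2: {p4,p7,p8,p13,p15,p24,p26,p27,p28,p30,p34,p36}
  V3: {p3,p10,p12,p14,p19,p21,p25,p27,p29,p33,p34,p36,p37}
  V4: {p1,p3,p5,p13,p14,p15,p19,p23,p26,p28,p31,p32}
  V5: {p2,p8,p10,p11,p13,p16,p18,p21,p22,p23,p32,p33,p35,p36}
  V6: {p2,p4,p5,p6,p9,p14,p15,p18,p21,p24,p35,p37}
  V12: {p4,p30,p34}
  V13: {p3,p12,p34}
  V14: {p1,p3,p23}
  V15: {p22,p23,p35}
  V16: {p4,p9,p35}
  V23: {p27,p34,p36}
  V24: {p13,p15,p26,p28}
  V25: {p8,p13,p36}
  V26: {p4,p15,p24}
  V34: {p3,p14,p19}
  V35: {p10,p21,p33,p36}
  V36: {p14,p21,p37}
  V45: {p13,p23,p32}
  V46: {p5,p14,p15}
  V56: {p2,p18,p21,p35}
  V123: {p34}
  V126: {p4}
  V134: {p3}
  V145: {p23}
  V156: {p35}
  V235: {p36}
  V245: {p13}
  V246: {p15}
  V346: {p14}
  V356: {p21}
C dims 6,15,10; δ0: rk 5, SNF 1^5; δ1: rk 10, SNF 1^9·2
Ȟ^0 = (6 − 5) − 0 = 1, so Ȟ^0 ≅ Z
Ȟ^1 = (15 − 10) − 5 = 0, so Ȟ^1 ≅ 0
Ȟ^2 = (10 − 0) − 10 = 0 plus torsion [2], so Ȟ^2 ≅ Z/2

Ȟ^0(U;F) ≅ Z, Ȟ^1(U;F) ≅ 0, Ȟ^2(U;F) ≅ Z/2


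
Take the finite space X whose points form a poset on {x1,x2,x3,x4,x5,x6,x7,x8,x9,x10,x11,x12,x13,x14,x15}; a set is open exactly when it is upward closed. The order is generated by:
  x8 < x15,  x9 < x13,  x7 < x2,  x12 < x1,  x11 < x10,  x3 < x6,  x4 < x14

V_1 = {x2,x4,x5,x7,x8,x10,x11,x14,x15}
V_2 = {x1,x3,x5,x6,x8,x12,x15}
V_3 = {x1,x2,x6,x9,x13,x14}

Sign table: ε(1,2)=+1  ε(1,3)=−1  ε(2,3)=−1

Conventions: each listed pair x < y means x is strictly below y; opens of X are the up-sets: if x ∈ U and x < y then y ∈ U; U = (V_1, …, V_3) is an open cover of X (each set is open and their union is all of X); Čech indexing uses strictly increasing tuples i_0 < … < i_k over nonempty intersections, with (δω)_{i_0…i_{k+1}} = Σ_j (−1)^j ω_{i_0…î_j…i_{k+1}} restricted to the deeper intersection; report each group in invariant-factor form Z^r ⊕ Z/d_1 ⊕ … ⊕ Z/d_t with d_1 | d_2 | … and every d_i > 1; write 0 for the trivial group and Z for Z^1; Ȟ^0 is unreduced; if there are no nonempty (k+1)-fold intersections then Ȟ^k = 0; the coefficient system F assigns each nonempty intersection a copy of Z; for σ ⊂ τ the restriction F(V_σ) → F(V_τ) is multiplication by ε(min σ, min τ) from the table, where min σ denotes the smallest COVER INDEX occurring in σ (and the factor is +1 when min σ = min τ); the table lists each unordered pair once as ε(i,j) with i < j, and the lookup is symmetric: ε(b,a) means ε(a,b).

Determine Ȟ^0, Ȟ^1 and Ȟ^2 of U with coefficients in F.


Ȟ^0 = Z, Ȟ^1 = Z and Ȟ^2 = 0

nerve simplices:
  V12={x5,x8,x15} V13={x2,x14} V23={x1,x6}
C dims 3,3; δ0: rk 2, SNF 1^2
degree 0: 3−2−0 = 1 → Ȟ^0 ≅ Z
degree 1: 3−0−2 = 1 → Ȟ^1 ≅ Z
degree 2: 0−0−0 = 0 → Ȟ^2 ≅ 0


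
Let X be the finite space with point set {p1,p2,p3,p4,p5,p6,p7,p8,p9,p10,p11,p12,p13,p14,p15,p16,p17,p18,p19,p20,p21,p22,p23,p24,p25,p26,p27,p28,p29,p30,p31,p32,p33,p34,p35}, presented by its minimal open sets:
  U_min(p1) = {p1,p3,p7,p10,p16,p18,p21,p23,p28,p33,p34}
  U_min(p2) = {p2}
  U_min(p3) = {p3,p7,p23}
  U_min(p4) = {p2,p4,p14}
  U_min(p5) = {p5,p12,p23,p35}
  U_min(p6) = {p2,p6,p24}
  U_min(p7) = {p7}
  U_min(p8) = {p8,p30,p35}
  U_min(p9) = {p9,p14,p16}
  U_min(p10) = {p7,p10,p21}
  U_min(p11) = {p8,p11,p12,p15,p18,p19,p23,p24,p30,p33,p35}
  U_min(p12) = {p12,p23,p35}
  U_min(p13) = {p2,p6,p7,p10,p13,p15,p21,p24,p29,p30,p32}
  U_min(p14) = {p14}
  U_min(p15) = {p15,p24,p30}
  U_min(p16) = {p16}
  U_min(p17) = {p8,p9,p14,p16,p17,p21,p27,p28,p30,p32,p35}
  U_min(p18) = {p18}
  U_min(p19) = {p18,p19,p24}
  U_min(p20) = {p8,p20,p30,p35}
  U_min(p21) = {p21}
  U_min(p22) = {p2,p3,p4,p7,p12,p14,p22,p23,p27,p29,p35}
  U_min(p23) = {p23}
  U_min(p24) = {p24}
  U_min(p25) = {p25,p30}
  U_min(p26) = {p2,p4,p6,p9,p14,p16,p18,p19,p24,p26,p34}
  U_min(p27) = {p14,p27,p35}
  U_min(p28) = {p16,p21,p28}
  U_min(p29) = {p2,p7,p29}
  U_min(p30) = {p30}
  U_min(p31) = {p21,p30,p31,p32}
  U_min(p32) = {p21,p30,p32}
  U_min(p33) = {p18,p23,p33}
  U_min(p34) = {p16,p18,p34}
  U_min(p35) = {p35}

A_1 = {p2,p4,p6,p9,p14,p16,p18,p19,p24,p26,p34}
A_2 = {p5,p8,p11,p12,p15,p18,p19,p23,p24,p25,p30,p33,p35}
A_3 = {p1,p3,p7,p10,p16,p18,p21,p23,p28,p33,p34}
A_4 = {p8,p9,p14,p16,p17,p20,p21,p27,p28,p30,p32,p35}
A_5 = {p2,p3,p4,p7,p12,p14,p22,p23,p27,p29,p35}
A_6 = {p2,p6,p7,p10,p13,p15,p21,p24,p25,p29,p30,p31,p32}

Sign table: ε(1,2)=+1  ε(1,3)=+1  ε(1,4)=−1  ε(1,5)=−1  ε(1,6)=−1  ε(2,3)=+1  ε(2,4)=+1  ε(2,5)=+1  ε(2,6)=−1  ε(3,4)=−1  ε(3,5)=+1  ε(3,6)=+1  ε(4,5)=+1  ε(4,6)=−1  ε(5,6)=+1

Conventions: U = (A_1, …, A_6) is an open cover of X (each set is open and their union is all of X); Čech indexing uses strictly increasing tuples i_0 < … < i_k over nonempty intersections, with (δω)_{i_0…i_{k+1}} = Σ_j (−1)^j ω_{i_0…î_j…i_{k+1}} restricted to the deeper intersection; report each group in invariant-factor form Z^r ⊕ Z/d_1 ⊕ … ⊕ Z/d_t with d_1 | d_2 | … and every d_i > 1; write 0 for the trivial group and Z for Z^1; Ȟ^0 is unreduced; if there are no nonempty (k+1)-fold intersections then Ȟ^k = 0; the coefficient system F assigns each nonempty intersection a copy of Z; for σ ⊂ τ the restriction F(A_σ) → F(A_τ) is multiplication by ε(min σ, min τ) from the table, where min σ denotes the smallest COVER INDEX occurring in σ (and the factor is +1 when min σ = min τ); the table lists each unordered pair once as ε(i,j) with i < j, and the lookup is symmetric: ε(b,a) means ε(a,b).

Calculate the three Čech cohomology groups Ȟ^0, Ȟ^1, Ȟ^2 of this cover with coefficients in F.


Ȟ^0 = 0, Ȟ^1 = Z/2, Ȟ^2 = Z

nerve of the cover:
  A12={p18,p19,p24} A13={p16,p18,p34} A14={p9,p14,p16} A15={p2,p4,p14} A16={p2,p6,p24} A23={p18,p23,p33} A24={p8,p30,p35} A25={p12,p23,p35} A26={p15,p24,p25,p30} A34={p16,p21,p28} A35={p3,p7,p23} A36={p7,p10,p21} A45={p14,p27,p35} A46={p21,p30,p32} A56={p2,p7,p29}
  A123={p18} A126={p24} A134={p16} A145={p14} A156={p2} A235={p23} A245={p35} A246={p30} A346={p21} A356={p7}
C dims 6,15,10; δ0: rk 6, SNF 1^5·2; δ1: rk 9, SNF 1^9
Ȟ^0 = (6 − 6) − 0 = 0, so Ȟ^0 ≅ 0
Ȟ^1 = (15 − 9) − 6 = 0 plus torsion [2], so Ȟ^1 ≅ Z/2
Ȟ^2 = (10 − 0) − 9 = 1, so Ȟ^2 ≅ Z


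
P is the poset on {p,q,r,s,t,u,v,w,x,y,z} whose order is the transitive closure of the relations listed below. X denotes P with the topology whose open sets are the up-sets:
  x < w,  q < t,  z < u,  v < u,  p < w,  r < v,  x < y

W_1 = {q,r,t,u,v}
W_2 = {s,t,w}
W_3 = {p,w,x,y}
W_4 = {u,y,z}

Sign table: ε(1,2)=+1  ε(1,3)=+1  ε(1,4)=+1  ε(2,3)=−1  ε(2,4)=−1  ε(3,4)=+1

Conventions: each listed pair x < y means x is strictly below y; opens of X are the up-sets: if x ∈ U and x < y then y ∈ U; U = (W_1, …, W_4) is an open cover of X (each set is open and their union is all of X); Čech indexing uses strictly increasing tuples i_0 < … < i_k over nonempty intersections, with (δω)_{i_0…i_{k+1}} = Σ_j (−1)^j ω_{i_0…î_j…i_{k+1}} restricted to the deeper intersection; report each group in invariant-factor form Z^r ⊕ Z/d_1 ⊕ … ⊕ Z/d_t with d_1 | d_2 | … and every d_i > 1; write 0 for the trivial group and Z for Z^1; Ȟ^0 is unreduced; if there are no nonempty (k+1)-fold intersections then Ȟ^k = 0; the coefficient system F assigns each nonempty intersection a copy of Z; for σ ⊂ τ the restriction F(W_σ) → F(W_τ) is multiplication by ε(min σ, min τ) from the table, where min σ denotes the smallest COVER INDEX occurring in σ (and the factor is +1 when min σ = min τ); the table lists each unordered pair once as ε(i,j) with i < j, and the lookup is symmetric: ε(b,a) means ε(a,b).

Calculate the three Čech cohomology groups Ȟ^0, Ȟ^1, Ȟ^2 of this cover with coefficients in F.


Ȟ^0 ≅ 0,  Ȟ^1 ≅ Z/2,  Ȟ^2 ≅ 0

nonempty intersections:
  W12={t} W14={u} W23={w} W34={y}
C dims 4,4; δ0: rk 4, SNF 1^3·2
Ȟ^0: (4−4)−0=0 ⇒ 0
Ȟ^1: (4−0)−4=0 plus torsion [2] ⇒ Z/2
Ȟ^2: (0−0)−0=0 ⇒ 0


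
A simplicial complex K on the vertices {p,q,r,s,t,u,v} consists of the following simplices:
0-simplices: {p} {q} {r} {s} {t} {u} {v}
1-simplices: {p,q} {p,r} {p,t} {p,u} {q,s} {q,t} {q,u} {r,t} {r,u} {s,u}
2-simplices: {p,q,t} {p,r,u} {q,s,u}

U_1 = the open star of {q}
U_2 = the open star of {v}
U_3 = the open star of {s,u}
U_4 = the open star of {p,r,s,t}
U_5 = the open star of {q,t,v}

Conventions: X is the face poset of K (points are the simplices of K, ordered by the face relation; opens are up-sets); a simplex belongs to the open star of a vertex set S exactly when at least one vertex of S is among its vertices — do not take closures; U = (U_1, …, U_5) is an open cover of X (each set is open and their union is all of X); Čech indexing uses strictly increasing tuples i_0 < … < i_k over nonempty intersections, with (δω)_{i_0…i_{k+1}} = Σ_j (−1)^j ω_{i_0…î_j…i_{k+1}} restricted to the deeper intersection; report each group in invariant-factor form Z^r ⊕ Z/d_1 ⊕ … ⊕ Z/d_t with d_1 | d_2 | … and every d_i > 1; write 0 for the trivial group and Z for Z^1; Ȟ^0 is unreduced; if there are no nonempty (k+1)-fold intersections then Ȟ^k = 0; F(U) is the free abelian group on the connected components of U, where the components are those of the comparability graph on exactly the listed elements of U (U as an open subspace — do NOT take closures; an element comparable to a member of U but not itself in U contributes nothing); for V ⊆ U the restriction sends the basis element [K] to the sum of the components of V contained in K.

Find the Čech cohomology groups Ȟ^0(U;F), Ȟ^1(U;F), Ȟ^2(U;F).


Ȟ^0 ≅ Z^2; Ȟ^1 ≅ Z; Ȟ^2 ≅ 0

nerve simplices:
  U1={{q},{p,q},{q,s},{q,t},{q,u},{p,q,t},{q,s,u}} U2={{v}} U3={{s},{u},{p,u},{q,s},{q,u},{r,u},{s,u},{p,r,u},{q,s,u}} U4={{p},{r},{s},{t},{p,q},{p,r},{p,t},{p,u},{q,s},{q,t},{r,t},{r,u},{s,u},{p,q,t},{p,r,u},{q,s,u}} U5={{q},{t},{v},{p,q},{p,t},{q,s},{q,t},{q,u},{r,t},{p,q,t},{q,s,u}}
  U13={{q,s},{q,u},{q,s,u}} U14={{p,q},{q,s},{q,t},{p,q,t},{q,s,u}} U15={{q},{p,q},{q,s},{q,t},{q,u},{p,q,t},{q,s,u}} U25={{v}} U34={{s},{p,u},{q,s},{r,u},{s,u},{p,r,u},{q,s,u}} U35={{q,s},{q,u},{q,s,u}} U45={{t},{p,q},{p,t},{q,s},{q,t},{r,t},{p,q,t},{q,s,u}}
  U134={{q,s},{q,s,u}} U135={{q,s},{q,u},{q,s,u}} U145={{p,q},{q,s},{q,t},{p,q,t},{q,s,u}} U345={{q,s},{q,s,u}}
  U1345={{q,s},{q,s,u}}
components per intersection:
  U1: {{q},{p,q},{q,s},{q,t},{q,u},{p,q,t},{q,s,u}}
  U2: {{v}}
  U3: {{s},{u},{p,u},{q,s},{q,u},{r,u},{s,u},{p,r,u},{q,s,u}}
  U4: {{p},{r},{t},{p,q},{p,r},{p,t},{p,u},{q,t},{r,t},{r,u},{p,q,t},{p,r,u}} {{s},{q,s},{s,u},{q,s,u}}
  U5: {{q},{t},{p,q},{p,t},{q,s},{q,t},{q,u},{r,t},{p,q,t},{q,s,u}} {{v}}
  U13: {{q,s},{q,u},{q,s,u}}
  U14: {{p,q},{q,t},{p,q,t}} {{q,s},{q,s,u}}
  U15: {{q},{p,q},{q,s},{q,t},{q,u},{p,q,t},{q,s,u}}
  U25: {{v}}
  U34: {{s},{q,s},{s,u},{q,s,u}} {{p,u},{r,u},{p,r,u}}
  U35: {{q,s},{q,u},{q,s,u}}
  U45: {{t},{p,q},{p,t},{q,t},{r,t},{p,q,t}} {{q,s},{q,s,u}}
  U134: {{q,s},{q,s,u}}
  U135: {{q,s},{q,u},{q,s,u}}
  U145: {{p,q},{q,t},{p,q,t}} {{q,s},{q,s,u}}
  U345: {{q,s},{q,s,u}}
  U1345: {{q,s},{q,s,u}}
C dims 7,10,5,1; δ0: rk 5, SNF 1^5; δ1: rk 4, SNF 1^4; δ2: rk 1, SNF 1^1
degree 0: 7−5−0 = 2 → Ȟ^0 ≅ Z^2
degree 1: 10−4−5 = 1 → Ȟ^1 ≅ Z
degree 2: 5−1−4 = 0 → Ȟ^2 ≅ 0


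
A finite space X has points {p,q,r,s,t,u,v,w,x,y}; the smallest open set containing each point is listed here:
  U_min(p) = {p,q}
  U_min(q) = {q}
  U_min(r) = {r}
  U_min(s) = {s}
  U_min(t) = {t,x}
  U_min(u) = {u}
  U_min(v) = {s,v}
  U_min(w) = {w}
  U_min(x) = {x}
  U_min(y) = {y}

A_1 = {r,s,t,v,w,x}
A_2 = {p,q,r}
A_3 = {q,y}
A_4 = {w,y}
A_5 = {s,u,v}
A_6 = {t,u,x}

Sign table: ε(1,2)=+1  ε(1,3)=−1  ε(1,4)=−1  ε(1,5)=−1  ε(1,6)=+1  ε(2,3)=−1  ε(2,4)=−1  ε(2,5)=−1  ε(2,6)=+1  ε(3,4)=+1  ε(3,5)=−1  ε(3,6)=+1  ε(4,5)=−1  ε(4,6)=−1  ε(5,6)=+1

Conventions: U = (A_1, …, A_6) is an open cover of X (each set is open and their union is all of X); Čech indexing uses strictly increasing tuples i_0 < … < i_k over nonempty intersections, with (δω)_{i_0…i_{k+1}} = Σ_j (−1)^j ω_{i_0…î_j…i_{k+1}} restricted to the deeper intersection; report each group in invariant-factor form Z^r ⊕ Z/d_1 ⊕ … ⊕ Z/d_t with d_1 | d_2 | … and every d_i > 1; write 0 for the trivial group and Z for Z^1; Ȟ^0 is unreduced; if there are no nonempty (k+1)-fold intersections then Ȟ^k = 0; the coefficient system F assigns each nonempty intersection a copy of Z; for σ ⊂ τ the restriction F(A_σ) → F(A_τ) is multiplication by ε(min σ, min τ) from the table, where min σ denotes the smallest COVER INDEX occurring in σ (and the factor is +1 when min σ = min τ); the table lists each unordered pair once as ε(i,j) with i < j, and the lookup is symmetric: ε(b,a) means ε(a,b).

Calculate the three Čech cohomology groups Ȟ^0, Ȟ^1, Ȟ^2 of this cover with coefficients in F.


Ȟ^0 ≅ 0; Ȟ^1 ≅ Z ⊕ Z/2; Ȟ^2 ≅ 0

intersection data:
  A12={r} A14={w} A15={s,v} A16={t,x} A23={q} A34={y} A56={u}
C dims 6,7; δ0: rk 6, SNF 1^5·2
Ȟ^0 = (6 − 6) − 0 = 0, so Ȟ^0 ≅ 0
Ȟ^1 = (7 − 0) − 6 = 1 plus torsion [2], so Ȟ^1 ≅ Z ⊕ Z/2
Ȟ^2 = (0 − 0) − 0 = 0, so Ȟ^2 ≅ 0


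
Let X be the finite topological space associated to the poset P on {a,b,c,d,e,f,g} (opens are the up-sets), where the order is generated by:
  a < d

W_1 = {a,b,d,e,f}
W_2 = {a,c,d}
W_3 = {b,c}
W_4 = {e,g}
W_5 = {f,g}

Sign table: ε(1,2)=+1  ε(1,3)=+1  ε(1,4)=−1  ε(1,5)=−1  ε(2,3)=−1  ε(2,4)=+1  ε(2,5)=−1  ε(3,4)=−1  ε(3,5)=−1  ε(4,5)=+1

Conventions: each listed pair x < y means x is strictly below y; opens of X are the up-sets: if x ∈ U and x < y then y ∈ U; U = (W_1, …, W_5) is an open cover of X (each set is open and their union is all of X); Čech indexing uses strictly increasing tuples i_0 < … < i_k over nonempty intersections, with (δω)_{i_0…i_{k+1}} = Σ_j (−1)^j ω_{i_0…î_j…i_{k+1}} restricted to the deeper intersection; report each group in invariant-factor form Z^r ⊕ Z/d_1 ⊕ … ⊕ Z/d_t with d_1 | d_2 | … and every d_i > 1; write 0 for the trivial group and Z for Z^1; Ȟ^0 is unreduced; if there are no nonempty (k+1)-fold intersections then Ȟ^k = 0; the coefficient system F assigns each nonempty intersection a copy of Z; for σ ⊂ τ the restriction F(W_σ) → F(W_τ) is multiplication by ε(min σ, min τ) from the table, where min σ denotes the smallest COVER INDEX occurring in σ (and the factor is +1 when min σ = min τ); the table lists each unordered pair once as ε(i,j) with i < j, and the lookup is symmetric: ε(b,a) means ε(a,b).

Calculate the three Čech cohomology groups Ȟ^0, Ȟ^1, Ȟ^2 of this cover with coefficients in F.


nerve simplices:
  W12={a,d} W13={b} W14={e} W15={f} W23={c} W45={g}
C dims 5,6; δ0: rk 5, SNF 1^4·2
degree 0: 5−5−0 = 0 → Ȟ^0 ≅ 0
degree 1: 6−0−5 = 1 plus torsion [2] → Ȟ^1 ≅ Z ⊕ Z/2
degree 2: 0−0−0 = 0 → Ȟ^2 ≅ 0

Ȟ^0(U;F) ≅ 0, Ȟ^1(U;F) ≅ Z ⊕ Z/2, Ȟ^2(U;F) ≅ 0


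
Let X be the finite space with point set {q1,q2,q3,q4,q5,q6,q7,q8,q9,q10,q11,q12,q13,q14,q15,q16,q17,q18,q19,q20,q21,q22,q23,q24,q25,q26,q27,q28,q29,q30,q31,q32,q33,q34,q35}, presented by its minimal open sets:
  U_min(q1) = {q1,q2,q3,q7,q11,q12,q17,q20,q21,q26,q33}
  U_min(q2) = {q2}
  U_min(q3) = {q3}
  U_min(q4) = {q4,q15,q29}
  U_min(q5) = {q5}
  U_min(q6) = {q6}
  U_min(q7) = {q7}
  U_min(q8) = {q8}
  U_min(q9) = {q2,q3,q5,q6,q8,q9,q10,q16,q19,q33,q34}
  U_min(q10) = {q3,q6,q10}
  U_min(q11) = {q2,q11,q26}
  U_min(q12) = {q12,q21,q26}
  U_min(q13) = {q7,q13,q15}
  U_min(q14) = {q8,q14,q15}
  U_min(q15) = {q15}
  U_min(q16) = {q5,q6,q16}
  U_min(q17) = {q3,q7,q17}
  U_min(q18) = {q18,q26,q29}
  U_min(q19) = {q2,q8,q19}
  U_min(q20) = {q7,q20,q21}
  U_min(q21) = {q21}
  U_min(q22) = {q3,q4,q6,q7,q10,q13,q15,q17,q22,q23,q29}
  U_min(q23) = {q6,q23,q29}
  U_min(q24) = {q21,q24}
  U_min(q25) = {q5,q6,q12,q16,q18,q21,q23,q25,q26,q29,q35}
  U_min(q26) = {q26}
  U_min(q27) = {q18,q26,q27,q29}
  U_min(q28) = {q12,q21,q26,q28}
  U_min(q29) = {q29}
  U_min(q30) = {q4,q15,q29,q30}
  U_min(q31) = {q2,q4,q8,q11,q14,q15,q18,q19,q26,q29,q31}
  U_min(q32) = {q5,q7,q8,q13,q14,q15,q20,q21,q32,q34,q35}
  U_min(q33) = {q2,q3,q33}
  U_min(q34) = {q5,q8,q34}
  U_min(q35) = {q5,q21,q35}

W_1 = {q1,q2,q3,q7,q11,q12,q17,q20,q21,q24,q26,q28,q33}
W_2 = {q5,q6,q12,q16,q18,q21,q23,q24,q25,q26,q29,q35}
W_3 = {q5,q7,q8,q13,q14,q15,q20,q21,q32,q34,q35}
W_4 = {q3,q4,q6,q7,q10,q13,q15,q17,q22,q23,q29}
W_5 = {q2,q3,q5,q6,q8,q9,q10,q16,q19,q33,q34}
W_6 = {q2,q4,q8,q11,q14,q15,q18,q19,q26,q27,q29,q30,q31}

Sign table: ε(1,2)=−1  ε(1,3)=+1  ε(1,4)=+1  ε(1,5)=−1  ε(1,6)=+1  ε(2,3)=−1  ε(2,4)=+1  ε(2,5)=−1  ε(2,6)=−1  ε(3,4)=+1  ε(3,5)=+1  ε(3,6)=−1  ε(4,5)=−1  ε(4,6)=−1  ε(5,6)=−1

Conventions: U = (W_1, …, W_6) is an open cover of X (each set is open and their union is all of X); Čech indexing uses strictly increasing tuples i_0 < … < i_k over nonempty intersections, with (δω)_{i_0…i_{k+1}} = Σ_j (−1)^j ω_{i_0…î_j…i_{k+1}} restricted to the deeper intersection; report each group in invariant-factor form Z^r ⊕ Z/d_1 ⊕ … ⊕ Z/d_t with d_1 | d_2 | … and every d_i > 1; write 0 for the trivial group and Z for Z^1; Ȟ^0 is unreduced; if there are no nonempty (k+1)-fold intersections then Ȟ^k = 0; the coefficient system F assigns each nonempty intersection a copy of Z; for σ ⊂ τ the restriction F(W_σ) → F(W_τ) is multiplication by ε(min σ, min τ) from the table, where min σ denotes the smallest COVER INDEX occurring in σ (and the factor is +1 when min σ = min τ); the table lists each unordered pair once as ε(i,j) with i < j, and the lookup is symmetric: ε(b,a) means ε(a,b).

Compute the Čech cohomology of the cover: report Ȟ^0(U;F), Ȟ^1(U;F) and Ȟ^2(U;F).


Ȟ^0(U;F) ≅ 0,  Ȟ^1(U;F) ≅ Z/2,  Ȟ^2(U;F) ≅ Z

nonempty intersections:
  W12={q12,q21,q24,q26} W13={q7,q20,q21} W14={q3,q7,q17} W15={q2,q3,q33} W16={q2,q11,q26} W23={q5,q21,q35} W24={q6,q23,q29} W25={q5,q6,q16} W26={q18,q26,q29} W34={q7,q13,q15} W35={q5,q8,q34} W36={q8,q14,q15} W45={q3,q6,q10} W46={q4,q15,q29} W56={q2,q8,q19}
  W123={q21} W126={q26} W134={q7} W145={q3} W156={q2} W235={q5} W245={q6} W246={q29} W346={q15} W356={q8}
C dims 6,15,10; δ0: rk 6, SNF 1^5·2; δ1: rk 9, SNF 1^9
Ȟ^0: (6−6)−0=0 ⇒ 0
Ȟ^1: (15−9)−6=0 plus torsion [2] ⇒ Z/2
Ȟ^2: (10−0)−9=1 ⇒ Z


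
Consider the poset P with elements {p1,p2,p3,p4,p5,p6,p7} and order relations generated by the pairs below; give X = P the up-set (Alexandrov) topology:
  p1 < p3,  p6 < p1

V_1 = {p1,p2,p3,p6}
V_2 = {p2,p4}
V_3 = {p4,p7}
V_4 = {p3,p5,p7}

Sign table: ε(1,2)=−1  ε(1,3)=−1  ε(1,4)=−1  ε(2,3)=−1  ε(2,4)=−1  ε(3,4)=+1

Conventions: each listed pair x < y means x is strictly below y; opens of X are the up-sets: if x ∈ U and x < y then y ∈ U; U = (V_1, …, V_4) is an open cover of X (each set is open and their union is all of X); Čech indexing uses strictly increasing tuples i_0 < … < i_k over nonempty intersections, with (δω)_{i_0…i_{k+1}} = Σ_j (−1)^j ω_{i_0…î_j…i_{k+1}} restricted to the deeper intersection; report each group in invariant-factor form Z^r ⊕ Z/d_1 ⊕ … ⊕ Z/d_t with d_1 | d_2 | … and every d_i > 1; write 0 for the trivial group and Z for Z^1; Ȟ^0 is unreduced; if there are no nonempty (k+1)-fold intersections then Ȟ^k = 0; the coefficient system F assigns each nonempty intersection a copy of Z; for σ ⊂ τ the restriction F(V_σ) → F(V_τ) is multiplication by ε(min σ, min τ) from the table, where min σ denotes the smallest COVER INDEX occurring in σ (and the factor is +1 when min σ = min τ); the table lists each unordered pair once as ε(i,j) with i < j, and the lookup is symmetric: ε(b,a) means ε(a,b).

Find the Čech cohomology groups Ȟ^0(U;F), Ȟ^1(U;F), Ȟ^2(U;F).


nerve simplices:
  V12={p2} V14={p3} V23={p4} V34={p7}
C dims 4,4; δ0: rk 4, SNF 1^3·2
degree 0: 4−4−0 = 0 → Ȟ^0 ≅ 0
degree 1: 4−0−4 = 0 plus torsion [2] → Ȟ^1 ≅ Z/2
degree 2: 0−0−0 = 0 → Ȟ^2 ≅ 0

Ȟ^0 = 0, Ȟ^1 = Z/2, Ȟ^2 = 0


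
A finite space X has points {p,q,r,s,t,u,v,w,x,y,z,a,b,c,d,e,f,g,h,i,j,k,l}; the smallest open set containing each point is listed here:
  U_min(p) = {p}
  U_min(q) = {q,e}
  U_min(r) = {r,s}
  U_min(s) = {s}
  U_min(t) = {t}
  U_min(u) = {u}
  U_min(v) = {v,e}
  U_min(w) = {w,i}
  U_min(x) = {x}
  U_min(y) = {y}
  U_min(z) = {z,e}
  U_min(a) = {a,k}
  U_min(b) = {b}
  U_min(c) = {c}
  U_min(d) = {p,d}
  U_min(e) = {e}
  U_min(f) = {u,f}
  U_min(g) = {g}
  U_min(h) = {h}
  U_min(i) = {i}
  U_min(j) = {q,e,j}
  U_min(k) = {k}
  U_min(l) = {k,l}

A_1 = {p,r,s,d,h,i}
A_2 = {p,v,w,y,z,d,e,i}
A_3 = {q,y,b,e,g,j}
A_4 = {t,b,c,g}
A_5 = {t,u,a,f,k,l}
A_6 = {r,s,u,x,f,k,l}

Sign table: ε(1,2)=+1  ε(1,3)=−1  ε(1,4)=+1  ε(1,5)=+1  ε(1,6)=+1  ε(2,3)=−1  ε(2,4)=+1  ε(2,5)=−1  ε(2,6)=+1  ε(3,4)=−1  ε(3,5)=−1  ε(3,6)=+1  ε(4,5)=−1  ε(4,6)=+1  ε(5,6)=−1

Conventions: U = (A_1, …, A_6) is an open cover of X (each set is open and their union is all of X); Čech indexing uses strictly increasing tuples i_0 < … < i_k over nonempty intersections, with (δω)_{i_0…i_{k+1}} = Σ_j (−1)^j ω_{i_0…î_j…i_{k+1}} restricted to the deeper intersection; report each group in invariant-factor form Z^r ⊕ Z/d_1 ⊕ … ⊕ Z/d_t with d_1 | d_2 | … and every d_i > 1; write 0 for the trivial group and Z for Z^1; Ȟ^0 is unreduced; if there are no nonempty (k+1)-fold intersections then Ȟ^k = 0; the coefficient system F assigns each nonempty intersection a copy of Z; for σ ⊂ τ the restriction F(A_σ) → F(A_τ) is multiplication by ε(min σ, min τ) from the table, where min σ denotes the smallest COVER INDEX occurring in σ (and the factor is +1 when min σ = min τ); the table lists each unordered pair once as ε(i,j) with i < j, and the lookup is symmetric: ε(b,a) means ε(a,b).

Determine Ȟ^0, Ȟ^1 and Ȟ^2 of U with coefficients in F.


nerve simplices:
  A12={p,d,i} A16={r,s} A23={y,e} A34={b,g} A45={t} A56={u,f,k,l}
C dims 6,6; δ0: rk 5, SNF 1^5
degree 0: 6−5−0 = 1 → Ȟ^0 ≅ Z
degree 1: 6−0−5 = 1 → Ȟ^1 ≅ Z
degree 2: 0−0−0 = 0 → Ȟ^2 ≅ 0

Ȟ^0 = Z,  Ȟ^1 = Z,  Ȟ^2 = 0


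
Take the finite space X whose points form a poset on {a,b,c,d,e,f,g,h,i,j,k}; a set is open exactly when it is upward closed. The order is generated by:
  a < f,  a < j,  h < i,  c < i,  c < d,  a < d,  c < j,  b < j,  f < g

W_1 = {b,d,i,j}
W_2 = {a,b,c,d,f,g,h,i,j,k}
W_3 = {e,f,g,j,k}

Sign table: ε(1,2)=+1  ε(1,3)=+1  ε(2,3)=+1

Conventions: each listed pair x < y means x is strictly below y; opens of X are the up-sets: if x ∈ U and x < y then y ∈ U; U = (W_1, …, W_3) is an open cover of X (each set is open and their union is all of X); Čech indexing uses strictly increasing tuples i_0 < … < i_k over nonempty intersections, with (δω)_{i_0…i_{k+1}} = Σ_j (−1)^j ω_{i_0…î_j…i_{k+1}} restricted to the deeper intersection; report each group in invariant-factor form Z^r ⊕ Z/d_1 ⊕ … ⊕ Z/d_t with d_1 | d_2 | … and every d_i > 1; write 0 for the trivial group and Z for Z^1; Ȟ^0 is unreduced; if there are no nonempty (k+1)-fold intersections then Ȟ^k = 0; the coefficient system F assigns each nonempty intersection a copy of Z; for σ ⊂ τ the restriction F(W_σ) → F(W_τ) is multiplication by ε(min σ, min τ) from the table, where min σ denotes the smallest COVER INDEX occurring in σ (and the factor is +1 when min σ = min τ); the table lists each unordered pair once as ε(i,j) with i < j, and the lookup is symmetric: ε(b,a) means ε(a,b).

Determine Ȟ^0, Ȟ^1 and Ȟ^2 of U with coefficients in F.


cover nerve:
  W12={b,d,i,j} W13={j} W23={f,g,j,k}
  W123={j}
C dims 3,3,1; δ0: rk 2, SNF 1^2; δ1: rk 1, SNF 1^1
Ȟ^0: (3−2)−0=1 ⇒ Z
Ȟ^1: (3−1)−2=0 ⇒ 0
Ȟ^2: (1−0)−1=0 ⇒ 0

Ȟ^0 ≅ Z,  Ȟ^1 ≅ 0,  Ȟ^2 ≅ 0
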